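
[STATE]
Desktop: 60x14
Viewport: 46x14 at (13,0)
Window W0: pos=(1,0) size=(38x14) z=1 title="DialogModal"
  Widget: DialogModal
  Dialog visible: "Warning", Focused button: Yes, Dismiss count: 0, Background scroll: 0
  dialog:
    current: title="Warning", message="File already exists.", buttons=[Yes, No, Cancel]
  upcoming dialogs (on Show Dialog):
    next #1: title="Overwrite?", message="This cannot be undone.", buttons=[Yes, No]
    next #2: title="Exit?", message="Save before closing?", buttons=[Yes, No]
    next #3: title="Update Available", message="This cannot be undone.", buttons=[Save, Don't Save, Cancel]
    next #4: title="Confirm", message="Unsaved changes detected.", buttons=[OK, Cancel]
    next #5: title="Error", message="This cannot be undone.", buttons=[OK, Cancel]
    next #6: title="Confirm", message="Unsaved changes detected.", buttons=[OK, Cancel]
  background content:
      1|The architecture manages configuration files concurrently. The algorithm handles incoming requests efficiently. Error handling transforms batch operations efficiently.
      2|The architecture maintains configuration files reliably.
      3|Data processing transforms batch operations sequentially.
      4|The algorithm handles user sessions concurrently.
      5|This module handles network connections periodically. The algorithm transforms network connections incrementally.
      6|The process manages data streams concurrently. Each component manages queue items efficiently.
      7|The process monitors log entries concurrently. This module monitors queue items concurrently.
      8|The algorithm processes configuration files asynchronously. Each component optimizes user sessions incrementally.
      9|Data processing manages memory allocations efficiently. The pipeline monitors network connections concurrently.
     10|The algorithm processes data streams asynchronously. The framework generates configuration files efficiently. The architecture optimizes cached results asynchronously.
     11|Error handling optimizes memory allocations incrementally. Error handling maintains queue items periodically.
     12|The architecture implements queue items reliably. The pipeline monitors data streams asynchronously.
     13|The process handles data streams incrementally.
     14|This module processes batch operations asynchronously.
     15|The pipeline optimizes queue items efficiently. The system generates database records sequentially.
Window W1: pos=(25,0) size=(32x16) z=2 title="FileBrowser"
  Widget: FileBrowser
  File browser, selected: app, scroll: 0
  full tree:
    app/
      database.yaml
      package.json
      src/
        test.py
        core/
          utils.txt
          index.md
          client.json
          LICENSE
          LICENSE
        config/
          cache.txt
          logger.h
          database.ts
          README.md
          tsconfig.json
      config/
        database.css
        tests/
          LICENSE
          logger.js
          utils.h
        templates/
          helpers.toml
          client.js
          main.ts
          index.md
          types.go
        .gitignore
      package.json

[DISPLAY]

━━━━━━━━━━━━┏━━━━━━━━━━━━━━━━━━━━━━━━━━━━━━┓  
l           ┃ FileBrowser                  ┃  
────────────┠──────────────────────────────┨  
cture manage┃> [-] app/                    ┃  
cture mainta┃    database.yaml             ┃  
────────────┃    package.json              ┃  
   Warning  ┃    [+] src/                  ┃  
e already ex┃    [+] config/               ┃  
s]  No   Can┃    package.json              ┃  
────────────┃                              ┃  
hm processes┃                              ┃  
sing manages┃                              ┃  
hm processes┃                              ┃  
━━━━━━━━━━━━┃                              ┃  


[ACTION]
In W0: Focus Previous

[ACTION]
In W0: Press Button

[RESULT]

━━━━━━━━━━━━┏━━━━━━━━━━━━━━━━━━━━━━━━━━━━━━┓  
l           ┃ FileBrowser                  ┃  
────────────┠──────────────────────────────┨  
cture manage┃> [-] app/                    ┃  
cture mainta┃    database.yaml             ┃  
sing transfo┃    package.json              ┃  
hm handles u┃    [+] src/                  ┃  
 handles net┃    [+] config/               ┃  
 manages dat┃    package.json              ┃  
 monitors lo┃                              ┃  
hm processes┃                              ┃  
sing manages┃                              ┃  
hm processes┃                              ┃  
━━━━━━━━━━━━┃                              ┃  


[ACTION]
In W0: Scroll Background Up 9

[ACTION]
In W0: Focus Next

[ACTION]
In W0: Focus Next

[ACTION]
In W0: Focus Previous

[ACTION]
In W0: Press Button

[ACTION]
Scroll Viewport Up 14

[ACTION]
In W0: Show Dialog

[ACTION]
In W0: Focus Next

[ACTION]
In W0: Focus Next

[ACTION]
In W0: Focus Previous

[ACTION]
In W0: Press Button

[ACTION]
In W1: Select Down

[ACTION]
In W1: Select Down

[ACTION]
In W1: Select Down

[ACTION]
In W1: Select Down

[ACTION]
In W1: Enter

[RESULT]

━━━━━━━━━━━━┏━━━━━━━━━━━━━━━━━━━━━━━━━━━━━━┓  
l           ┃ FileBrowser                  ┃  
────────────┠──────────────────────────────┨  
cture manage┃  [-] app/                    ┃  
cture mainta┃    database.yaml             ┃  
sing transfo┃    package.json              ┃  
hm handles u┃    [+] src/                  ┃  
 handles net┃  > [-] config/               ┃  
 manages dat┃      database.css            ┃  
 monitors lo┃      [+] tests/              ┃  
hm processes┃      [+] templates/          ┃  
sing manages┃      .gitignore              ┃  
hm processes┃    package.json              ┃  
━━━━━━━━━━━━┃                              ┃  


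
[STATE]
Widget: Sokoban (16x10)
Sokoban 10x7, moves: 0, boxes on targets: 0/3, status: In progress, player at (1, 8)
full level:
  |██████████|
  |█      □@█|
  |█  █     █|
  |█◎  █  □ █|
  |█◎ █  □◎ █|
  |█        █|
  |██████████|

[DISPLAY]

██████████      
█      □@█      
█  █     █      
█◎  █  □ █      
█◎ █  □◎ █      
█        █      
██████████      
Moves: 0  0/3   
                
                


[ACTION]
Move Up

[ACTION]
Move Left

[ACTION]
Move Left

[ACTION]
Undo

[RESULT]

██████████      
█     □@ █      
█  █     █      
█◎  █  □ █      
█◎ █  □◎ █      
█        █      
██████████      
Moves: 1  0/3   
                
                


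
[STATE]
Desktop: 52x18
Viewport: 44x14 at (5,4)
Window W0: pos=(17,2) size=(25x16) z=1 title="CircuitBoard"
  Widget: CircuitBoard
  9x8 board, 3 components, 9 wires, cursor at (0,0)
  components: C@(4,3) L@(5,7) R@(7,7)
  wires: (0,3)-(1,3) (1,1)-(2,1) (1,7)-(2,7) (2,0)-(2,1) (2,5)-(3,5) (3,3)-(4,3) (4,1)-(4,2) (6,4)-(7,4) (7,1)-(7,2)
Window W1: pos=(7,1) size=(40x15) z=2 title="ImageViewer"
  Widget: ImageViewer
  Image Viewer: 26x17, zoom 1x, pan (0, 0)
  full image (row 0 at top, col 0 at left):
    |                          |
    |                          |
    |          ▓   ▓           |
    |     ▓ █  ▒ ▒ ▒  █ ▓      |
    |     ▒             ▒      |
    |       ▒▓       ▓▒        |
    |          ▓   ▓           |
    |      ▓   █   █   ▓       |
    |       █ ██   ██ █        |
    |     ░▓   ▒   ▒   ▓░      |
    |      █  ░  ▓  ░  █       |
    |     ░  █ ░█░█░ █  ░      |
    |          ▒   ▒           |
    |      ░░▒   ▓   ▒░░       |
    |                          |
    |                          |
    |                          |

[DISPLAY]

  ┃                                      ┃  
  ┃                                      ┃  
  ┃          ▓   ▓                       ┃  
  ┃     ▓ █  ▒ ▒ ▒  █ ▓                  ┃  
  ┃     ▒             ▒                  ┃  
  ┃       ▒▓       ▓▒                    ┃  
  ┃          ▓   ▓                       ┃  
  ┃      ▓   █   █   ▓                   ┃  
  ┃       █ ██   ██ █                    ┃  
  ┃     ░▓   ▒   ▒   ▓░                  ┃  
  ┃      █  ░  ▓  ░  █                   ┃  
  ┗━━━━━━━━━━━━━━━━━━━━━━━━━━━━━━━━━━━━━━┛  
            ┃5                      ┃       
            ┗━━━━━━━━━━━━━━━━━━━━━━━┛       


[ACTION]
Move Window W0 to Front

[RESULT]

  ┃         ┠───────────────────────┨    ┃  
  ┃         ┃   0 1 2 3 4 5 6 7 8   ┃    ┃  
  ┃         ┃0  [.]          ·      ┃    ┃  
  ┃     ▓ █ ┃                │      ┃    ┃  
  ┃     ▒   ┃1       ·       ·      ┃    ┃  
  ┃       ▒▓┃        │              ┃    ┃  
  ┃         ┃2   · ─ ·              ┃    ┃  
  ┃      ▓  ┃                       ┃    ┃  
  ┃       █ ┃3               ·      ┃    ┃  
  ┃     ░▓  ┃                │      ┃    ┃  
  ┃      █  ┃4       · ─ ·   C      ┃    ┃  
  ┗━━━━━━━━━┃                       ┃━━━━┛  
            ┃5                      ┃       
            ┗━━━━━━━━━━━━━━━━━━━━━━━┛       


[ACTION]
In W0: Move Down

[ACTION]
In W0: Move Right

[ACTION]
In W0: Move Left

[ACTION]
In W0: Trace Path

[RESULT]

  ┃         ┠───────────────────────┨    ┃  
  ┃         ┃   0 1 2 3 4 5 6 7 8   ┃    ┃  
  ┃         ┃0               ·      ┃    ┃  
  ┃     ▓ █ ┃                │      ┃    ┃  
  ┃     ▒   ┃1  [.]  ·       ·      ┃    ┃  
  ┃       ▒▓┃        │              ┃    ┃  
  ┃         ┃2   · ─ ·              ┃    ┃  
  ┃      ▓  ┃                       ┃    ┃  
  ┃       █ ┃3               ·      ┃    ┃  
  ┃     ░▓  ┃                │      ┃    ┃  
  ┃      █  ┃4       · ─ ·   C      ┃    ┃  
  ┗━━━━━━━━━┃                       ┃━━━━┛  
            ┃5                      ┃       
            ┗━━━━━━━━━━━━━━━━━━━━━━━┛       


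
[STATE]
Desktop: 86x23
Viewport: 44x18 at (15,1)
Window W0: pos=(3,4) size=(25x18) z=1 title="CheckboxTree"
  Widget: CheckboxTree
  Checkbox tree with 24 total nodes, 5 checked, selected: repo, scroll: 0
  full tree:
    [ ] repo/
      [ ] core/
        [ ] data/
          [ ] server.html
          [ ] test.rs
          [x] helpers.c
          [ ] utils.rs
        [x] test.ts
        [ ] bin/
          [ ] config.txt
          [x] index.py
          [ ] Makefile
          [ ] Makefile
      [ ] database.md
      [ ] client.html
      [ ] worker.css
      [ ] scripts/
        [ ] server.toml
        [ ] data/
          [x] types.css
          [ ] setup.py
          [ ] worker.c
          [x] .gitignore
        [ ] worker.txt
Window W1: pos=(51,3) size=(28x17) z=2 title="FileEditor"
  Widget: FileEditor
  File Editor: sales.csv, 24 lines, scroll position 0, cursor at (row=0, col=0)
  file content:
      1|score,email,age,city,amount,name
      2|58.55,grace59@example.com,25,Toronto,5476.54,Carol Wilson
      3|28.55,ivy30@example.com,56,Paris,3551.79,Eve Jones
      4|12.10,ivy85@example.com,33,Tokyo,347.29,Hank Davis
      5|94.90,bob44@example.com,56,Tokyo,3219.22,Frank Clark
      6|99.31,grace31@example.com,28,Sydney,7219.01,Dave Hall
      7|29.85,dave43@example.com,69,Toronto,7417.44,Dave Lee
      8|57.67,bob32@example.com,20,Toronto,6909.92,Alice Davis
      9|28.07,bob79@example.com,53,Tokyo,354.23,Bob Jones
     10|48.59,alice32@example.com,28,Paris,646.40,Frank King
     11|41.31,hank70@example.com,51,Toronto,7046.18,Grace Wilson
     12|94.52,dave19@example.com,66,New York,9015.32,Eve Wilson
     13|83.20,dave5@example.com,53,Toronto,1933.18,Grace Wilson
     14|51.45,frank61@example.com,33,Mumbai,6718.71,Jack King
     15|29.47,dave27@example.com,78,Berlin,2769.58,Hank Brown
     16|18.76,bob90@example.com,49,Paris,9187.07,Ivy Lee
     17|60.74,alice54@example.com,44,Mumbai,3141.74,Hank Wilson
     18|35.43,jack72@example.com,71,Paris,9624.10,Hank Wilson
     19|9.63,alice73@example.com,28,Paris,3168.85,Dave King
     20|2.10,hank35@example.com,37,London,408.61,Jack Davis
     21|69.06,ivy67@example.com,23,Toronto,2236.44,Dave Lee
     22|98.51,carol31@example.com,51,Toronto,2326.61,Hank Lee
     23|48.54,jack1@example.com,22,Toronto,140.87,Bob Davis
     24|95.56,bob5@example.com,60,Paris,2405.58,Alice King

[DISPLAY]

                                            
                                            
                                    ┏━━━━━━━
━━━━━━━━━━━━┓                       ┃ FileEd
ee          ┃                       ┠───────
────────────┨                       ┃█core,e
            ┃                       ┃58.55,g
/           ┃                       ┃28.55,i
ta/         ┃                       ┃12.10,i
server.html ┃                       ┃94.90,b
test.rs     ┃                       ┃99.31,g
helpers.c   ┃                       ┃29.85,d
utils.rs    ┃                       ┃57.67,b
st.ts       ┃                       ┃28.07,b
n/          ┃                       ┃48.59,a
config.txt  ┃                       ┃41.31,h
index.py    ┃                       ┃94.52,d
Makefile    ┃                       ┃83.20,d


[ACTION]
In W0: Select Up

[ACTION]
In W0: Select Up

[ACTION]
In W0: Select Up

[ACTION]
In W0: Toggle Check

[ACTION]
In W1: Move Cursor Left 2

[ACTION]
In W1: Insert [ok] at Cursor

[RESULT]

                                            
                                            
                                    ┏━━━━━━━
━━━━━━━━━━━━┓                       ┃ FileEd
ee          ┃                       ┠───────
────────────┨                       ┃ok█core
            ┃                       ┃58.55,g
/           ┃                       ┃28.55,i
ta/         ┃                       ┃12.10,i
server.html ┃                       ┃94.90,b
test.rs     ┃                       ┃99.31,g
helpers.c   ┃                       ┃29.85,d
utils.rs    ┃                       ┃57.67,b
st.ts       ┃                       ┃28.07,b
n/          ┃                       ┃48.59,a
config.txt  ┃                       ┃41.31,h
index.py    ┃                       ┃94.52,d
Makefile    ┃                       ┃83.20,d


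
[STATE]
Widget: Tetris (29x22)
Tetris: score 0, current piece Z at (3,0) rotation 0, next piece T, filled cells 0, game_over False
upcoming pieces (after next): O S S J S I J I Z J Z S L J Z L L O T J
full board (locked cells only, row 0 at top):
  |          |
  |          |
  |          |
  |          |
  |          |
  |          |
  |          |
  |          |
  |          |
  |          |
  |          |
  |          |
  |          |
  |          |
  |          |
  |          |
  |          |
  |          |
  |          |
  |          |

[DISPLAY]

   ▓▓     │Next:             
    ▓▓    │ ▒                
          │▒▒▒               
          │                  
          │                  
          │                  
          │Score:            
          │0                 
          │                  
          │                  
          │                  
          │                  
          │                  
          │                  
          │                  
          │                  
          │                  
          │                  
          │                  
          │                  
          │                  
          │                  


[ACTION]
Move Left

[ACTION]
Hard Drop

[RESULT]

    ▒     │Next:             
   ▒▒▒    │▓▓                
          │▓▓                
          │                  
          │                  
          │                  
          │Score:            
          │0                 
          │                  
          │                  
          │                  
          │                  
          │                  
          │                  
          │                  
          │                  
          │                  
          │                  
  ▓▓      │                  
   ▓▓     │                  
          │                  
          │                  


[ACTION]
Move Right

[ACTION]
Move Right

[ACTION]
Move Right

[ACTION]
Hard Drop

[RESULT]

    ▓▓    │Next:             
    ▓▓    │ ░░               
          │░░                
          │                  
          │                  
          │                  
          │Score:            
          │0                 
          │                  
          │                  
          │                  
          │                  
          │                  
          │                  
          │                  
          │                  
          │                  
          │                  
  ▓▓   ▒  │                  
   ▓▓ ▒▒▒ │                  
          │                  
          │                  


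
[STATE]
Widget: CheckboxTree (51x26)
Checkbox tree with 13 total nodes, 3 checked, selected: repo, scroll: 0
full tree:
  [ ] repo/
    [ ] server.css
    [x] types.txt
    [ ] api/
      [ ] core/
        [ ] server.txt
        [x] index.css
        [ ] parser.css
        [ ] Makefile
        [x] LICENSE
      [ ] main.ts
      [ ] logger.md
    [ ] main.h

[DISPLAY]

>[-] repo/                                         
   [ ] server.css                                  
   [x] types.txt                                   
   [-] api/                                        
     [-] core/                                     
       [ ] server.txt                              
       [x] index.css                               
       [ ] parser.css                              
       [ ] Makefile                                
       [x] LICENSE                                 
     [ ] main.ts                                   
     [ ] logger.md                                 
   [ ] main.h                                      
                                                   
                                                   
                                                   
                                                   
                                                   
                                                   
                                                   
                                                   
                                                   
                                                   
                                                   
                                                   
                                                   


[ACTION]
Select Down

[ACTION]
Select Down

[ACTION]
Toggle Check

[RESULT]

 [-] repo/                                         
   [ ] server.css                                  
>  [ ] types.txt                                   
   [-] api/                                        
     [-] core/                                     
       [ ] server.txt                              
       [x] index.css                               
       [ ] parser.css                              
       [ ] Makefile                                
       [x] LICENSE                                 
     [ ] main.ts                                   
     [ ] logger.md                                 
   [ ] main.h                                      
                                                   
                                                   
                                                   
                                                   
                                                   
                                                   
                                                   
                                                   
                                                   
                                                   
                                                   
                                                   
                                                   


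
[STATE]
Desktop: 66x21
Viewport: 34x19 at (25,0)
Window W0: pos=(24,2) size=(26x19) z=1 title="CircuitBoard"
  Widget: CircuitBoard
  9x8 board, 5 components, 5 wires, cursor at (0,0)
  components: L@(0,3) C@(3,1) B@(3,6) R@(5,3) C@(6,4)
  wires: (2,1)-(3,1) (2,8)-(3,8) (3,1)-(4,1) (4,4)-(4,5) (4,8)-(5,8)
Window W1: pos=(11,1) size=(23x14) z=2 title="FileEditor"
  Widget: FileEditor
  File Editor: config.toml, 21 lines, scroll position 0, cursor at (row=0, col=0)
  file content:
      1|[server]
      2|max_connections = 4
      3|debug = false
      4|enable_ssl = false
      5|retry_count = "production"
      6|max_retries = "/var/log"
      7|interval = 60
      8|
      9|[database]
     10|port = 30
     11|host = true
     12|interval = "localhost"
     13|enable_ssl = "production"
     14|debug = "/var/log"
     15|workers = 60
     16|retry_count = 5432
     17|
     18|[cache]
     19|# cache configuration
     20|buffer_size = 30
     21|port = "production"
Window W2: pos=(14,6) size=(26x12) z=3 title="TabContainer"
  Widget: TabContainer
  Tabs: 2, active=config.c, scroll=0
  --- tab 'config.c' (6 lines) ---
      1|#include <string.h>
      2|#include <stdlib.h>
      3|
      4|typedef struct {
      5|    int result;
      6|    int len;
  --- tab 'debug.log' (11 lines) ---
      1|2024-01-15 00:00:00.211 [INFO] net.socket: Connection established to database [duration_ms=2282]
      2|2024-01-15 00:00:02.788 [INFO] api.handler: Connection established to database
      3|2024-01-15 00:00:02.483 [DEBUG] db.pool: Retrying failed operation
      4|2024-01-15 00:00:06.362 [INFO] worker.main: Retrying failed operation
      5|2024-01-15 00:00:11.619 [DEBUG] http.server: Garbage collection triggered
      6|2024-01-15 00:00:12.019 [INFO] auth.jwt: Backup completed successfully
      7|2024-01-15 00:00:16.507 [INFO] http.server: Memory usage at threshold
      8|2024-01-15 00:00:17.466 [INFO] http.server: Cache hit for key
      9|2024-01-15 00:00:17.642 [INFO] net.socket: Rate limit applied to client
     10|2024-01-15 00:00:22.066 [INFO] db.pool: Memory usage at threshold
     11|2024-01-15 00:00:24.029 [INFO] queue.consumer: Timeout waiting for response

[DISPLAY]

                                  
━━━━━━━━┓                         
        ┃━━━━━━━━━━━━━━━┓         
────────┨oard           ┃         
       ▲┃───────────────┨         
ns = 4 █┃3 4 5 6 7 8    ┃         
━━━━━━━━━━━━━━┓ L       ┃         
ner           ┃         ┃         
──────────────┨         ┃         
│ debug.log   ┃         ┃         
──────────────┃         ┃         
string.h>     ┃         ┃         
stdlib.h>     ┃         ┃         
              ┃         ┃         
ruct {        ┃     · ─ ┃         
sult;         ┃         ┃         
n;            ┃ R       ┃         
━━━━━━━━━━━━━━┛         ┃         
6                   C   ┃         


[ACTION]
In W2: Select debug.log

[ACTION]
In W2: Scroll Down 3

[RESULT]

                                  
━━━━━━━━┓                         
        ┃━━━━━━━━━━━━━━━┓         
────────┨oard           ┃         
       ▲┃───────────────┨         
ns = 4 █┃3 4 5 6 7 8    ┃         
━━━━━━━━━━━━━━┓ L       ┃         
ner           ┃         ┃         
──────────────┨         ┃         
│[debug.log]  ┃         ┃         
──────────────┃         ┃         
 00:00:06.362 ┃         ┃         
 00:00:11.619 ┃         ┃         
 00:00:12.019 ┃         ┃         
 00:00:16.507 ┃     · ─ ┃         
 00:00:17.466 ┃         ┃         
 00:00:17.642 ┃ R       ┃         
━━━━━━━━━━━━━━┛         ┃         
6                   C   ┃         


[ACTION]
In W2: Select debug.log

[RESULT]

                                  
━━━━━━━━┓                         
        ┃━━━━━━━━━━━━━━━┓         
────────┨oard           ┃         
       ▲┃───────────────┨         
ns = 4 █┃3 4 5 6 7 8    ┃         
━━━━━━━━━━━━━━┓ L       ┃         
ner           ┃         ┃         
──────────────┨         ┃         
│[debug.log]  ┃         ┃         
──────────────┃         ┃         
 00:00:00.211 ┃         ┃         
 00:00:02.788 ┃         ┃         
 00:00:02.483 ┃         ┃         
 00:00:06.362 ┃     · ─ ┃         
 00:00:11.619 ┃         ┃         
 00:00:12.019 ┃ R       ┃         
━━━━━━━━━━━━━━┛         ┃         
6                   C   ┃         


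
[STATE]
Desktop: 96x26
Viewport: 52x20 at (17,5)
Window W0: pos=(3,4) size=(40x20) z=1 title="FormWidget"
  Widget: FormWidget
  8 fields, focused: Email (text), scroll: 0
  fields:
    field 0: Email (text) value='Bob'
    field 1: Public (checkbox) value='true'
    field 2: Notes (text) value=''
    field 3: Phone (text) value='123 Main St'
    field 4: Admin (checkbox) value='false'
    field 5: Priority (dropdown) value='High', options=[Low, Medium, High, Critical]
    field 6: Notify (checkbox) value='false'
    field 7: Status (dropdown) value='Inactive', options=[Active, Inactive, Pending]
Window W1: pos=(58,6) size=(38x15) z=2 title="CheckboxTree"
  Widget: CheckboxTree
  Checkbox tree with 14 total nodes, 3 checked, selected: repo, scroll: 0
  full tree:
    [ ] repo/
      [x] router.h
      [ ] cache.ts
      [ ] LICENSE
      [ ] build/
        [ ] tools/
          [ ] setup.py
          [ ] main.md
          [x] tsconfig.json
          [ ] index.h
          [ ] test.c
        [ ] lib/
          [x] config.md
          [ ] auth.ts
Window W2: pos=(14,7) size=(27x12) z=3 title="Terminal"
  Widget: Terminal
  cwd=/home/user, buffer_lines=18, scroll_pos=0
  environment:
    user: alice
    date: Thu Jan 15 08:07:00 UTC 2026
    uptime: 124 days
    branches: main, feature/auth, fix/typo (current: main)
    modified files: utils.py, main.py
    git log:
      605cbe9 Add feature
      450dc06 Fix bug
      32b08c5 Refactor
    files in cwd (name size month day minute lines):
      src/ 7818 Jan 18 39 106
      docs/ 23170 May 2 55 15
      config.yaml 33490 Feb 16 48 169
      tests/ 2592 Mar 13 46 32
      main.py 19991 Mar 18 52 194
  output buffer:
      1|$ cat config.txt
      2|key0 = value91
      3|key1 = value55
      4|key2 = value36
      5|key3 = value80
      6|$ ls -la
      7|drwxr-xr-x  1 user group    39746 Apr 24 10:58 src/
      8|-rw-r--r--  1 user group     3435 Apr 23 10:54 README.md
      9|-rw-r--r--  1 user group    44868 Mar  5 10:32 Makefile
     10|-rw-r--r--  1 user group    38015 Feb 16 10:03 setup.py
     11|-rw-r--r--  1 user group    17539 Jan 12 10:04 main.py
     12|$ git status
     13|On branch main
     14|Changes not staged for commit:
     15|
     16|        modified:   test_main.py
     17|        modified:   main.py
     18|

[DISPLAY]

                         ┃                          
─────────────────────────┨               ┏━━━━━━━━━━
━━━━━━━━━━━━━━━━━━━━━━━┓]┃               ┃ CheckboxT
erminal                ┃ ┃               ┠──────────
───────────────────────┨]┃               ┃>[-] repo/
cat config.txt         ┃]┃               ┃   [x] rou
y0 = value91           ┃ ┃               ┃   [ ] cac
y1 = value55           ┃]┃               ┃   [ ] LIC
y2 = value36           ┃ ┃               ┃   [-] bui
y3 = value80           ┃]┃               ┃     [-] t
ls -la                 ┃ ┃               ┃       [ ]
wxr-xr-x  1 user group ┃ ┃               ┃       [ ]
w-r--r--  1 user group ┃ ┃               ┃       [x]
━━━━━━━━━━━━━━━━━━━━━━━┛ ┃               ┃       [ ]
                         ┃               ┃       [ ]
                         ┃               ┗━━━━━━━━━━
                         ┃                          
                         ┃                          
━━━━━━━━━━━━━━━━━━━━━━━━━┛                          
                                                    


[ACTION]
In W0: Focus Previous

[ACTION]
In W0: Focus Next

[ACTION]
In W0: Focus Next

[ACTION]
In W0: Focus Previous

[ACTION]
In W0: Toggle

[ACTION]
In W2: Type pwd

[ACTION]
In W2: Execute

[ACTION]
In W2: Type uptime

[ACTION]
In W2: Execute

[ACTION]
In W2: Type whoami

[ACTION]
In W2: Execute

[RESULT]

                         ┃                          
─────────────────────────┨               ┏━━━━━━━━━━
━━━━━━━━━━━━━━━━━━━━━━━┓]┃               ┃ CheckboxT
erminal                ┃ ┃               ┠──────────
───────────────────────┨]┃               ┃>[-] repo/
                       ┃]┃               ┃   [x] rou
pwd                    ┃ ┃               ┃   [ ] cac
ome/user               ┃]┃               ┃   [ ] LIC
uptime                 ┃ ┃               ┃   [-] bui
0:00  up 124 days      ┃]┃               ┃     [-] t
whoami                 ┃ ┃               ┃       [ ]
ice                    ┃ ┃               ┃       [ ]
█                      ┃ ┃               ┃       [x]
━━━━━━━━━━━━━━━━━━━━━━━┛ ┃               ┃       [ ]
                         ┃               ┃       [ ]
                         ┃               ┗━━━━━━━━━━
                         ┃                          
                         ┃                          
━━━━━━━━━━━━━━━━━━━━━━━━━┛                          
                                                    


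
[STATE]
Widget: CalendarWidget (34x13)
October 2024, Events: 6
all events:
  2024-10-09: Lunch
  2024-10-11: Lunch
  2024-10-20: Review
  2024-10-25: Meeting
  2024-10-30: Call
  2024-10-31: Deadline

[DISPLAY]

           October 2024           
Mo Tu We Th Fr Sa Su              
    1  2  3  4  5  6              
 7  8  9* 10 11* 12 13            
14 15 16 17 18 19 20*             
21 22 23 24 25* 26 27             
28 29 30* 31*                     
                                  
                                  
                                  
                                  
                                  
                                  


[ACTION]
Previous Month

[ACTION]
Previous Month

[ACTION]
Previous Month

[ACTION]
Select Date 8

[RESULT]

            July 2024             
Mo Tu We Th Fr Sa Su              
 1  2  3  4  5  6  7              
[ 8]  9 10 11 12 13 14            
15 16 17 18 19 20 21              
22 23 24 25 26 27 28              
29 30 31                          
                                  
                                  
                                  
                                  
                                  
                                  


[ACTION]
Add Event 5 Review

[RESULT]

            July 2024             
Mo Tu We Th Fr Sa Su              
 1  2  3  4  5*  6  7             
[ 8]  9 10 11 12 13 14            
15 16 17 18 19 20 21              
22 23 24 25 26 27 28              
29 30 31                          
                                  
                                  
                                  
                                  
                                  
                                  


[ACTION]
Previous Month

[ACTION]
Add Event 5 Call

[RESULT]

            June 2024             
Mo Tu We Th Fr Sa Su              
                1  2              
 3  4  5*  6  7  8  9             
10 11 12 13 14 15 16              
17 18 19 20 21 22 23              
24 25 26 27 28 29 30              
                                  
                                  
                                  
                                  
                                  
                                  


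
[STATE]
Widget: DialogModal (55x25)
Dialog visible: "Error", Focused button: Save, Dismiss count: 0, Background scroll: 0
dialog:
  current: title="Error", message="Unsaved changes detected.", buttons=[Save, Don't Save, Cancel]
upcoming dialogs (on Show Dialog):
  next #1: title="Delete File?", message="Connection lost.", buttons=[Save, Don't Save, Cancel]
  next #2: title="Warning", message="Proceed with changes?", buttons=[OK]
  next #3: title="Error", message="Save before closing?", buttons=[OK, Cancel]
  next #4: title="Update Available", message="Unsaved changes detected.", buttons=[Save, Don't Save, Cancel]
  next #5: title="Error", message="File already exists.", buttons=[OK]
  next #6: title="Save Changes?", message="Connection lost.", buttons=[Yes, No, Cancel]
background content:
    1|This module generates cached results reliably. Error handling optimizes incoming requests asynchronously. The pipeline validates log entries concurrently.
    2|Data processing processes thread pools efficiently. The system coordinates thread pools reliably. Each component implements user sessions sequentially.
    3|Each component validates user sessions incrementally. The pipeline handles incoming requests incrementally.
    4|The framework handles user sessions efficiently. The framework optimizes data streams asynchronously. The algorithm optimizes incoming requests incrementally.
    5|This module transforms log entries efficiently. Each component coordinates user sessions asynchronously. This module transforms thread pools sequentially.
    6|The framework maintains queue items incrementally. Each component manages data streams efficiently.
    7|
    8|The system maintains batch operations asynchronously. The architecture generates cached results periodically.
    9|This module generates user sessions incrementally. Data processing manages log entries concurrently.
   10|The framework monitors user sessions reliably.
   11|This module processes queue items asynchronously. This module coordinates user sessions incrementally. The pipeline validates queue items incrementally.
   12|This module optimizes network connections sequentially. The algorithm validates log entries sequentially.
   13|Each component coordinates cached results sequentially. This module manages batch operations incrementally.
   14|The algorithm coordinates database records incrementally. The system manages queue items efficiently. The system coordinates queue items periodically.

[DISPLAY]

This module generates cached results reliably. Error ha
Data processing processes thread pools efficiently. The
Each component validates user sessions incrementally. T
The framework handles user sessions efficiently. The fr
This module transforms log entries efficiently. Each co
The framework maintains queue items incrementally. Each
                                                       
The system maintains batch operations asynchronously. T
This module generates user sessions incrementally. Data
The framework monitors user sessions reliably.         
This module┌──────────────────────────────┐ously. This 
This module│            Error             │equentially.
Each compon│  Unsaved changes detected.   │equentially.
The algorit│ [Save]  Don't Save   Cancel  │incrementall
           └──────────────────────────────┘            
                                                       
                                                       
                                                       
                                                       
                                                       
                                                       
                                                       
                                                       
                                                       
                                                       


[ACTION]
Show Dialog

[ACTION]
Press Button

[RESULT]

This module generates cached results reliably. Error ha
Data processing processes thread pools efficiently. The
Each component validates user sessions incrementally. T
The framework handles user sessions efficiently. The fr
This module transforms log entries efficiently. Each co
The framework maintains queue items incrementally. Each
                                                       
The system maintains batch operations asynchronously. T
This module generates user sessions incrementally. Data
The framework monitors user sessions reliably.         
This module processes queue items asynchronously. This 
This module optimizes network connections sequentially.
Each component coordinates cached results sequentially.
The algorithm coordinates database records incrementall
                                                       
                                                       
                                                       
                                                       
                                                       
                                                       
                                                       
                                                       
                                                       
                                                       
                                                       


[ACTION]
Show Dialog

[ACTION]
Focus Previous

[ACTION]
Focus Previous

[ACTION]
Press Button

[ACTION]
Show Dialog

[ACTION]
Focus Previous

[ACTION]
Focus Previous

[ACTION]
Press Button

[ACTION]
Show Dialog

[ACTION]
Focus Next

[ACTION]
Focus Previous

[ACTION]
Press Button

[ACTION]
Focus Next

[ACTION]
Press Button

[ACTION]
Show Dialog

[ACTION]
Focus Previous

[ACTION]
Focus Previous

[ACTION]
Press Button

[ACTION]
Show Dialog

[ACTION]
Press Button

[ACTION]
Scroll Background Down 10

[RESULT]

This module processes queue items asynchronously. This 
This module optimizes network connections sequentially.
Each component coordinates cached results sequentially.
The algorithm coordinates database records incrementall
                                                       
                                                       
                                                       
                                                       
                                                       
                                                       
                                                       
                                                       
                                                       
                                                       
                                                       
                                                       
                                                       
                                                       
                                                       
                                                       
                                                       
                                                       
                                                       
                                                       
                                                       
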